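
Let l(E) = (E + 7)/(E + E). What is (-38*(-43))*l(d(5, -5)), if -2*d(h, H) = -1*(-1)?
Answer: -10621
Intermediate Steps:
d(h, H) = -½ (d(h, H) = -(-1)*(-1)/2 = -½*1 = -½)
l(E) = (7 + E)/(2*E) (l(E) = (7 + E)/((2*E)) = (7 + E)*(1/(2*E)) = (7 + E)/(2*E))
(-38*(-43))*l(d(5, -5)) = (-38*(-43))*((7 - ½)/(2*(-½))) = 1634*((½)*(-2)*(13/2)) = 1634*(-13/2) = -10621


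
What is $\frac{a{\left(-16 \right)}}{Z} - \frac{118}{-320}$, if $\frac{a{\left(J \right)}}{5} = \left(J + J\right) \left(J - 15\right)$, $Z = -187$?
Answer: $- \frac{782567}{29920} \approx -26.155$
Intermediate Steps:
$a{\left(J \right)} = 10 J \left(-15 + J\right)$ ($a{\left(J \right)} = 5 \left(J + J\right) \left(J - 15\right) = 5 \cdot 2 J \left(-15 + J\right) = 10 J \left(-15 + J\right)$)
$\frac{a{\left(-16 \right)}}{Z} - \frac{118}{-320} = \frac{10 \left(-16\right) \left(-15 - 16\right)}{-187} - \frac{118}{-320} = 10 \left(-16\right) \left(-31\right) \left(- \frac{1}{187}\right) - - \frac{59}{160} = 4960 \left(- \frac{1}{187}\right) + \frac{59}{160} = - \frac{4960}{187} + \frac{59}{160} = - \frac{782567}{29920}$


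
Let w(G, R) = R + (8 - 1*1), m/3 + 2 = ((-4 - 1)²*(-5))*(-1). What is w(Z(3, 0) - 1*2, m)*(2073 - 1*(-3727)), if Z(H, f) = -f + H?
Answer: 2180800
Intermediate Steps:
Z(H, f) = H - f
m = 369 (m = -6 + 3*(((-4 - 1)²*(-5))*(-1)) = -6 + 3*(((-5)²*(-5))*(-1)) = -6 + 3*((25*(-5))*(-1)) = -6 + 3*(-125*(-1)) = -6 + 3*125 = -6 + 375 = 369)
w(G, R) = 7 + R (w(G, R) = R + (8 - 1) = R + 7 = 7 + R)
w(Z(3, 0) - 1*2, m)*(2073 - 1*(-3727)) = (7 + 369)*(2073 - 1*(-3727)) = 376*(2073 + 3727) = 376*5800 = 2180800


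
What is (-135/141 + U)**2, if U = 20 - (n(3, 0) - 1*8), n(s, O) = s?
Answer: 1276900/2209 ≈ 578.04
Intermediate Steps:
U = 25 (U = 20 - (3 - 1*8) = 20 - (3 - 8) = 20 - 1*(-5) = 20 + 5 = 25)
(-135/141 + U)**2 = (-135/141 + 25)**2 = (-135*1/141 + 25)**2 = (-45/47 + 25)**2 = (1130/47)**2 = 1276900/2209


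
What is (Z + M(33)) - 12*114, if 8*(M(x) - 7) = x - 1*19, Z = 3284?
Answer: 7699/4 ≈ 1924.8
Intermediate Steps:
M(x) = 37/8 + x/8 (M(x) = 7 + (x - 1*19)/8 = 7 + (x - 19)/8 = 7 + (-19 + x)/8 = 7 + (-19/8 + x/8) = 37/8 + x/8)
(Z + M(33)) - 12*114 = (3284 + (37/8 + (⅛)*33)) - 12*114 = (3284 + (37/8 + 33/8)) - 1368 = (3284 + 35/4) - 1368 = 13171/4 - 1368 = 7699/4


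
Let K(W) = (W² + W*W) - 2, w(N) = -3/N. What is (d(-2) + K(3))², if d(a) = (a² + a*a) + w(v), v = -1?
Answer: 729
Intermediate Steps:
K(W) = -2 + 2*W² (K(W) = (W² + W²) - 2 = 2*W² - 2 = -2 + 2*W²)
d(a) = 3 + 2*a² (d(a) = (a² + a*a) - 3/(-1) = (a² + a²) - 3*(-1) = 2*a² + 3 = 3 + 2*a²)
(d(-2) + K(3))² = ((3 + 2*(-2)²) + (-2 + 2*3²))² = ((3 + 2*4) + (-2 + 2*9))² = ((3 + 8) + (-2 + 18))² = (11 + 16)² = 27² = 729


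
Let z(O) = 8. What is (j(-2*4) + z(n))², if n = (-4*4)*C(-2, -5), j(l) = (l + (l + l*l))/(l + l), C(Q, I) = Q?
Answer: 25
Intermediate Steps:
j(l) = (l² + 2*l)/(2*l) (j(l) = (l + (l + l²))/((2*l)) = (l² + 2*l)*(1/(2*l)) = (l² + 2*l)/(2*l))
n = 32 (n = -4*4*(-2) = -16*(-2) = 32)
(j(-2*4) + z(n))² = ((1 + (-2*4)/2) + 8)² = ((1 + (½)*(-8)) + 8)² = ((1 - 4) + 8)² = (-3 + 8)² = 5² = 25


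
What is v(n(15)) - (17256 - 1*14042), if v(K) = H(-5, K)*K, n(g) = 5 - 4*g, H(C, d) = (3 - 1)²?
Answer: -3434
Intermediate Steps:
H(C, d) = 4 (H(C, d) = 2² = 4)
v(K) = 4*K
v(n(15)) - (17256 - 1*14042) = 4*(5 - 4*15) - (17256 - 1*14042) = 4*(5 - 60) - (17256 - 14042) = 4*(-55) - 1*3214 = -220 - 3214 = -3434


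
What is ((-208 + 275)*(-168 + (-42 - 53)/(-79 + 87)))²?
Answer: 9295466569/64 ≈ 1.4524e+8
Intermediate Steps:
((-208 + 275)*(-168 + (-42 - 53)/(-79 + 87)))² = (67*(-168 - 95/8))² = (67*(-1439/8))² = (-96413/8)² = 9295466569/64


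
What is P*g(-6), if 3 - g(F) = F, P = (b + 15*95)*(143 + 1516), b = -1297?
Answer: 1911168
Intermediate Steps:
P = 212352 (P = (-1297 + 15*95)*(143 + 1516) = (-1297 + 1425)*1659 = 128*1659 = 212352)
g(F) = 3 - F
P*g(-6) = 212352*(3 - 1*(-6)) = 212352*(3 + 6) = 212352*9 = 1911168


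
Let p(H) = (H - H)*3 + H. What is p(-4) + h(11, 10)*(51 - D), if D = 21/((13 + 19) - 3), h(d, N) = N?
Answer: 14464/29 ≈ 498.76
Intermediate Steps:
p(H) = H (p(H) = 0*3 + H = 0 + H = H)
D = 21/29 (D = 21/(32 - 3) = 21/29 ≈ 0.72414)
p(-4) + h(11, 10)*(51 - D) = -4 + 10*(51 - 1*21/29) = -4 + 10*(51 - 21/29) = -4 + 10*(1458/29) = -4 + 14580/29 = 14464/29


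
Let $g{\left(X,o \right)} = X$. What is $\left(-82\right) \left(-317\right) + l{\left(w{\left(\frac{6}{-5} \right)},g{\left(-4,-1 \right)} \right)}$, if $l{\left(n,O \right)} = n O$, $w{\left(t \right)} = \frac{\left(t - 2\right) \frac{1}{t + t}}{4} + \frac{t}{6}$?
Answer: $\frac{389902}{15} \approx 25993.0$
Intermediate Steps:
$w{\left(t \right)} = \frac{t}{6} + \frac{-2 + t}{8 t}$ ($w{\left(t \right)} = \frac{-2 + t}{2 t} \frac{1}{4} + t \frac{1}{6} = \left(-2 + t\right) \frac{1}{2 t} \frac{1}{4} + \frac{t}{6} = \frac{-2 + t}{2 t} \frac{1}{4} + \frac{t}{6} = \frac{-2 + t}{8 t} + \frac{t}{6} = \frac{t}{6} + \frac{-2 + t}{8 t}$)
$l{\left(n,O \right)} = O n$
$\left(-82\right) \left(-317\right) + l{\left(w{\left(\frac{6}{-5} \right)},g{\left(-4,-1 \right)} \right)} = \left(-82\right) \left(-317\right) - 4 \frac{-6 + \frac{6}{-5} \left(3 + 4 \frac{6}{-5}\right)}{24 \frac{6}{-5}} = 25994 - 4 \frac{-6 + 6 \left(- \frac{1}{5}\right) \left(3 + 4 \cdot 6 \left(- \frac{1}{5}\right)\right)}{24 \cdot 6 \left(- \frac{1}{5}\right)} = 25994 - 4 \frac{-6 - \frac{6 \left(3 + 4 \left(- \frac{6}{5}\right)\right)}{5}}{24 \left(- \frac{6}{5}\right)} = 25994 - 4 \cdot \frac{1}{24} \left(- \frac{5}{6}\right) \left(-6 - \frac{6 \left(3 - \frac{24}{5}\right)}{5}\right) = 25994 - 4 \cdot \frac{1}{24} \left(- \frac{5}{6}\right) \left(-6 - - \frac{54}{25}\right) = 25994 - 4 \cdot \frac{1}{24} \left(- \frac{5}{6}\right) \left(-6 + \frac{54}{25}\right) = 25994 - 4 \cdot \frac{1}{24} \left(- \frac{5}{6}\right) \left(- \frac{96}{25}\right) = 25994 - \frac{8}{15} = \frac{389902}{15}$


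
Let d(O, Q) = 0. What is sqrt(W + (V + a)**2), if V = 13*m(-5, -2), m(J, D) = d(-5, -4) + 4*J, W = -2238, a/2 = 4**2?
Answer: sqrt(49746) ≈ 223.04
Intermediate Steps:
a = 32 (a = 2*4**2 = 2*16 = 32)
m(J, D) = 4*J (m(J, D) = 0 + 4*J = 4*J)
V = -260 (V = 13*(4*(-5)) = 13*(-20) = -260)
sqrt(W + (V + a)**2) = sqrt(-2238 + (-260 + 32)**2) = sqrt(-2238 + (-228)**2) = sqrt(-2238 + 51984) = sqrt(49746)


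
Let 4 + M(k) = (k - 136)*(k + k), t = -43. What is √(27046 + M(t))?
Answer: 206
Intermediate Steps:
M(k) = -4 + 2*k*(-136 + k) (M(k) = -4 + (k - 136)*(k + k) = -4 + (-136 + k)*(2*k) = -4 + 2*k*(-136 + k))
√(27046 + M(t)) = √(27046 + (-4 - 272*(-43) + 2*(-43)²)) = √(27046 + (-4 + 11696 + 2*1849)) = √(27046 + (-4 + 11696 + 3698)) = √(27046 + 15390) = √42436 = 206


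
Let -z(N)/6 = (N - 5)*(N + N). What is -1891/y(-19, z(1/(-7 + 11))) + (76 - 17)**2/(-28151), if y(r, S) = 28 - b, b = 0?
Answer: -53331009/788228 ≈ -67.659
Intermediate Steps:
z(N) = -12*N*(-5 + N) (z(N) = -6*(N - 5)*(N + N) = -6*(-5 + N)*2*N = -12*N*(-5 + N))
y(r, S) = 28 (y(r, S) = 28 - 1*0 = 28 + 0 = 28)
-1891/y(-19, z(1/(-7 + 11))) + (76 - 17)**2/(-28151) = -1891/28 + (76 - 17)**2/(-28151) = -1891*1/28 + 59**2*(-1/28151) = -1891/28 + 3481*(-1/28151) = -1891/28 - 3481/28151 = -53331009/788228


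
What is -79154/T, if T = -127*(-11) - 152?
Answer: -79154/1245 ≈ -63.578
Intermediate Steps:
T = 1245 (T = 1397 - 152 = 1245)
-79154/T = -79154/1245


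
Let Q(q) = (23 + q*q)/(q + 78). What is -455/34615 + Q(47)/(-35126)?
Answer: -29643599/2171225875 ≈ -0.013653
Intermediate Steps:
Q(q) = (23 + q²)/(78 + q)
-455/34615 + Q(47)/(-35126) = -455/34615 + ((23 + 47²)/(78 + 47))/(-35126) = -455*1/34615 + ((23 + 2209)/125)*(-1/35126) = -13/989 + ((1/125)*2232)*(-1/35126) = -13/989 + (2232/125)*(-1/35126) = -13/989 - 1116/2195375 = -29643599/2171225875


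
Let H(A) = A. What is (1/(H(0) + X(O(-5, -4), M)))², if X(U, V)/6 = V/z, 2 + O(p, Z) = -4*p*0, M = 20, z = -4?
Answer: 1/900 ≈ 0.0011111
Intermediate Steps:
O(p, Z) = -2 (O(p, Z) = -2 - 4*p*0 = -2 + 0 = -2)
X(U, V) = -3*V/2 (X(U, V) = 6*(V/(-4)) = 6*(V*(-¼)) = 6*(-V/4) = -3*V/2)
(1/(H(0) + X(O(-5, -4), M)))² = (1/(0 - 3/2*20))² = (1/(0 - 30))² = (1/(-30))² = (-1/30)² = 1/900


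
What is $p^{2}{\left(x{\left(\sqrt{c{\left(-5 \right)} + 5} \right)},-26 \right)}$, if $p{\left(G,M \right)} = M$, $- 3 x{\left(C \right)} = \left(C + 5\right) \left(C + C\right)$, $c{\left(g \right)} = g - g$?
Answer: $676$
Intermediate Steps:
$c{\left(g \right)} = 0$
$x{\left(C \right)} = - \frac{2 C \left(5 + C\right)}{3}$ ($x{\left(C \right)} = - \frac{\left(C + 5\right) \left(C + C\right)}{3} = - \frac{\left(5 + C\right) 2 C}{3} = - \frac{2 C \left(5 + C\right)}{3}$)
$p^{2}{\left(x{\left(\sqrt{c{\left(-5 \right)} + 5} \right)},-26 \right)} = \left(-26\right)^{2} = 676$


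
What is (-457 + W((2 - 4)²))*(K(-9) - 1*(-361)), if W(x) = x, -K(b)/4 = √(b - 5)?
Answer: -163533 + 1812*I*√14 ≈ -1.6353e+5 + 6779.9*I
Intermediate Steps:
K(b) = -4*√(-5 + b) (K(b) = -4*√(b - 5) = -4*√(-5 + b))
(-457 + W((2 - 4)²))*(K(-9) - 1*(-361)) = (-457 + (2 - 4)²)*(-4*√(-5 - 9) - 1*(-361)) = (-457 + (-2)²)*(-4*I*√14 + 361) = (-457 + 4)*(-4*I*√14 + 361) = -453*(-4*I*√14 + 361) = -453*(361 - 4*I*√14) = -163533 + 1812*I*√14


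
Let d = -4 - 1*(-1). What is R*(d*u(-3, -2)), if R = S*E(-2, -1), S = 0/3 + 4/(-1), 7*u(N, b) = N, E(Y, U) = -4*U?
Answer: -144/7 ≈ -20.571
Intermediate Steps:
u(N, b) = N/7
S = -4 (S = 0*(⅓) + 4*(-1) = 0 - 4 = -4)
d = -3 (d = -4 + 1 = -3)
R = -16 (R = -(-16)*(-1) = -4*4 = -16)
R*(d*u(-3, -2)) = -(-48)*(⅐)*(-3) = -(-48)*(-3)/7 = -16*9/7 = -144/7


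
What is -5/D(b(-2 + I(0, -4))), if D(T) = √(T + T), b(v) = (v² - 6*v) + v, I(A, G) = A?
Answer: -5*√7/14 ≈ -0.94491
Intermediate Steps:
b(v) = v² - 5*v
D(T) = √2*√T (D(T) = √(2*T) = √2*√T)
-5/D(b(-2 + I(0, -4))) = -5*√7/14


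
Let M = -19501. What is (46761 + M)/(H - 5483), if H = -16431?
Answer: -13630/10957 ≈ -1.2440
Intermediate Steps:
(46761 + M)/(H - 5483) = (46761 - 19501)/(-16431 - 5483) = 27260/(-21914) = 27260*(-1/21914) = -13630/10957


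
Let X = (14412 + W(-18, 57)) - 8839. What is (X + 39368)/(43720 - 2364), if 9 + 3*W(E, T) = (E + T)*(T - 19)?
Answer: 11358/10339 ≈ 1.0986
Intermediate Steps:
W(E, T) = -3 + (-19 + T)*(E + T)/3 (W(E, T) = -3 + ((E + T)*(T - 19))/3 = -3 + ((E + T)*(-19 + T))/3 = -3 + ((-19 + T)*(E + T))/3 = -3 + (-19 + T)*(E + T)/3)
X = 6064 (X = (14412 + (-3 - 19/3*(-18) - 19/3*57 + (⅓)*57² + (⅓)*(-18)*57)) - 8839 = (14412 + (-3 + 114 - 361 + (⅓)*3249 - 342)) - 8839 = (14412 + (-3 + 114 - 361 + 1083 - 342)) - 8839 = (14412 + 491) - 8839 = 14903 - 8839 = 6064)
(X + 39368)/(43720 - 2364) = (6064 + 39368)/(43720 - 2364) = 45432/41356 = 45432*(1/41356) = 11358/10339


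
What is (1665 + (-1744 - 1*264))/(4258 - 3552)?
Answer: -343/706 ≈ -0.48584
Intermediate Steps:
(1665 + (-1744 - 1*264))/(4258 - 3552) = (1665 + (-1744 - 264))/706 = (1665 - 2008)*(1/706) = -343*1/706 = -343/706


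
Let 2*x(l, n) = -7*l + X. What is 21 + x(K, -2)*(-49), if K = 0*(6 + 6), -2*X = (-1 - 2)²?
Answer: 525/4 ≈ 131.25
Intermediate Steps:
X = -9/2 (X = -(-1 - 2)²/2 = -½*(-3)² = -½*9 = -9/2 ≈ -4.5000)
K = 0 (K = 0*12 = 0)
x(l, n) = -9/4 - 7*l/2 (x(l, n) = (-7*l - 9/2)/2 = (-9/2 - 7*l)/2 = -9/4 - 7*l/2)
21 + x(K, -2)*(-49) = 21 + (-9/4 - 7/2*0)*(-49) = 21 + (-9/4 + 0)*(-49) = 21 - 9/4*(-49) = 21 + 441/4 = 525/4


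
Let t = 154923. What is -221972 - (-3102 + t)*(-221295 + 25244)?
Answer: 29764436899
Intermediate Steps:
-221972 - (-3102 + t)*(-221295 + 25244) = -221972 - (-3102 + 154923)*(-221295 + 25244) = -221972 - 151821*(-196051) = -221972 - 1*(-29764658871) = -221972 + 29764658871 = 29764436899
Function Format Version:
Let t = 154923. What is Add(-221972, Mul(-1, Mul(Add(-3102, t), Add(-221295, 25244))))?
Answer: 29764436899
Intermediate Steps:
Add(-221972, Mul(-1, Mul(Add(-3102, t), Add(-221295, 25244)))) = Add(-221972, Mul(-1, Mul(Add(-3102, 154923), Add(-221295, 25244)))) = Add(-221972, Mul(-1, Mul(151821, -196051))) = Add(-221972, Mul(-1, -29764658871)) = Add(-221972, 29764658871) = 29764436899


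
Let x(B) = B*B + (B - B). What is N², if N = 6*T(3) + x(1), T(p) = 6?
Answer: 1369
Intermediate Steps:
x(B) = B² (x(B) = B² + 0 = B²)
N = 37 (N = 6*6 + 1² = 36 + 1 = 37)
N² = 37² = 1369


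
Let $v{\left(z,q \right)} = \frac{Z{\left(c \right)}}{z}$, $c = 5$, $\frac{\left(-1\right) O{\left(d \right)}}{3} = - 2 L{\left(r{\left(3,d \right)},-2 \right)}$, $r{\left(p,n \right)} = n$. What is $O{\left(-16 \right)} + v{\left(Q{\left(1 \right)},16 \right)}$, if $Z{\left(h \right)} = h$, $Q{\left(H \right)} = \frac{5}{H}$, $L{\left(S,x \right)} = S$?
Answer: $-95$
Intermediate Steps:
$O{\left(d \right)} = 6 d$ ($O{\left(d \right)} = - 3 \left(- 2 d\right) = 6 d$)
$v{\left(z,q \right)} = \frac{5}{z}$
$O{\left(-16 \right)} + v{\left(Q{\left(1 \right)},16 \right)} = 6 \left(-16\right) + \frac{5}{5 \cdot 1^{-1}} = -96 + \frac{5}{5 \cdot 1} = -96 + \frac{5}{5} = -96 + 5 \cdot \frac{1}{5} = -96 + 1 = -95$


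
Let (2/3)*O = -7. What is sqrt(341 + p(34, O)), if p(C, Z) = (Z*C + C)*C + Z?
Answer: 9*I*sqrt(526)/2 ≈ 103.21*I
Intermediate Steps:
O = -21/2 (O = (3/2)*(-7) = -21/2 ≈ -10.500)
p(C, Z) = Z + C*(C + C*Z) (p(C, Z) = (C*Z + C)*C + Z = (C + C*Z)*C + Z = C*(C + C*Z) + Z = Z + C*(C + C*Z))
sqrt(341 + p(34, O)) = sqrt(341 + (-21/2 + 34**2 - 21/2*34**2)) = sqrt(341 + (-21/2 + 1156 - 21/2*1156)) = sqrt(341 + (-21/2 + 1156 - 12138)) = sqrt(341 - 21985/2) = sqrt(-21303/2) = 9*I*sqrt(526)/2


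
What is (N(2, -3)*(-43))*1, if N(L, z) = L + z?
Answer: 43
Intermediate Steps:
(N(2, -3)*(-43))*1 = ((2 - 3)*(-43))*1 = -1*(-43)*1 = 43*1 = 43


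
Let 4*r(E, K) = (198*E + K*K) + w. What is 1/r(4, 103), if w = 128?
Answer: 4/11529 ≈ 0.00034695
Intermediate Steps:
r(E, K) = 32 + K²/4 + 99*E/2 (r(E, K) = ((198*E + K*K) + 128)/4 = ((198*E + K²) + 128)/4 = ((K² + 198*E) + 128)/4 = (128 + K² + 198*E)/4 = 32 + K²/4 + 99*E/2)
1/r(4, 103) = 1/(32 + (¼)*103² + (99/2)*4) = 1/(32 + (¼)*10609 + 198) = 1/(32 + 10609/4 + 198) = 1/(11529/4) = 4/11529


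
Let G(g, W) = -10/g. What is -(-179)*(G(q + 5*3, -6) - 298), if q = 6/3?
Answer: -908604/17 ≈ -53447.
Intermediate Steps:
q = 2 (q = 6*(⅓) = 2)
-(-179)*(G(q + 5*3, -6) - 298) = -(-179)*(-10/(2 + 5*3) - 298) = -(-179)*(-10/(2 + 15) - 298) = -(-179)*(-10/17 - 298) = -(-179)*(-5076)/17 = -1*908604/17 = -908604/17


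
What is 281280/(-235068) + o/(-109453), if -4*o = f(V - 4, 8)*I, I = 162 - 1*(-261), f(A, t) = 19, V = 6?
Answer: -10104876487/8576299268 ≈ -1.1782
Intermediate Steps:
I = 423 (I = 162 + 261 = 423)
o = -8037/4 (o = -19*423/4 = -1/4*8037 = -8037/4 ≈ -2009.3)
281280/(-235068) + o/(-109453) = 281280/(-235068) - 8037/4/(-109453) = 281280*(-1/235068) - 8037/4*(-1/109453) = -23440/19589 + 8037/437812 = -10104876487/8576299268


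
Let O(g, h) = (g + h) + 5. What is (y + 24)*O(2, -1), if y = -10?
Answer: 84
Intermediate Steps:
O(g, h) = 5 + g + h
(y + 24)*O(2, -1) = (-10 + 24)*(5 + 2 - 1) = 14*6 = 84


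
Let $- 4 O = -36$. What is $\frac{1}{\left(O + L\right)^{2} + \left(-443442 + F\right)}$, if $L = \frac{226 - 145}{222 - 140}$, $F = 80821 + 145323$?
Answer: $- \frac{6724}{1460440991} \approx -4.6041 \cdot 10^{-6}$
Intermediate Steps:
$O = 9$ ($O = \left(- \frac{1}{4}\right) \left(-36\right) = 9$)
$F = 226144$
$L = \frac{81}{82} \approx 0.9878$
$\frac{1}{\left(O + L\right)^{2} + \left(-443442 + F\right)} = \frac{1}{\left(9 + \frac{81}{82}\right)^{2} + \left(-443442 + 226144\right)} = \frac{1}{\left(\frac{819}{82}\right)^{2} - 217298} = \frac{1}{\frac{670761}{6724} - 217298} = \frac{1}{- \frac{1460440991}{6724}} = - \frac{6724}{1460440991}$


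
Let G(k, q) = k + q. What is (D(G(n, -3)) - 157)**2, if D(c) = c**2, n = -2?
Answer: 17424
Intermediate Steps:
(D(G(n, -3)) - 157)**2 = ((-2 - 3)**2 - 157)**2 = ((-5)**2 - 157)**2 = (25 - 157)**2 = (-132)**2 = 17424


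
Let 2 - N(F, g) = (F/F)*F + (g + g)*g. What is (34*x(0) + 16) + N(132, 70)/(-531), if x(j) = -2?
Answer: -5894/177 ≈ -33.299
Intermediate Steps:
N(F, g) = 2 - F - 2*g² (N(F, g) = 2 - ((F/F)*F + (g + g)*g) = 2 - (1*F + (2*g)*g) = 2 - (F + 2*g²) = 2 + (-F - 2*g²) = 2 - F - 2*g²)
(34*x(0) + 16) + N(132, 70)/(-531) = (34*(-2) + 16) + (2 - 1*132 - 2*70²)/(-531) = (-68 + 16) + (2 - 132 - 2*4900)*(-1/531) = -52 + (2 - 132 - 9800)*(-1/531) = -52 - 9930*(-1/531) = -52 + 3310/177 = -5894/177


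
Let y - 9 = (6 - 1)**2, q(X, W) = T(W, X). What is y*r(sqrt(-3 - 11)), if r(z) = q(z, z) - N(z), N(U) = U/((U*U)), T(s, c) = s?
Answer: 255*I*sqrt(14)/7 ≈ 136.3*I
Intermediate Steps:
q(X, W) = W
N(U) = 1/U (N(U) = U/(U**2) = U/U**2 = 1/U)
r(z) = z - 1/z
y = 34 (y = 9 + (6 - 1)**2 = 9 + 5**2 = 9 + 25 = 34)
y*r(sqrt(-3 - 11)) = 34*(sqrt(-3 - 11) - 1/(sqrt(-3 - 11))) = 34*(sqrt(-14) - 1/(sqrt(-14))) = 34*(I*sqrt(14) - 1/(I*sqrt(14))) = 34*(I*sqrt(14) - (-1)*I*sqrt(14)/14) = 34*(I*sqrt(14) + I*sqrt(14)/14) = 34*(15*I*sqrt(14)/14) = 255*I*sqrt(14)/7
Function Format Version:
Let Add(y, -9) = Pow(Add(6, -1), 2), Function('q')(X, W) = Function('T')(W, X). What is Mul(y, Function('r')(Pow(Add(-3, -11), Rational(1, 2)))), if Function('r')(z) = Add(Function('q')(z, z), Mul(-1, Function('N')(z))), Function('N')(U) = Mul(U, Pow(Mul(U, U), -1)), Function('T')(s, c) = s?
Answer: Mul(Rational(255, 7), I, Pow(14, Rational(1, 2))) ≈ Mul(136.30, I)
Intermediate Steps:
Function('q')(X, W) = W
Function('N')(U) = Pow(U, -1) (Function('N')(U) = Mul(U, Pow(Pow(U, 2), -1)) = Mul(U, Pow(U, -2)) = Pow(U, -1))
Function('r')(z) = Add(z, Mul(-1, Pow(z, -1)))
y = 34 (y = Add(9, Pow(Add(6, -1), 2)) = Add(9, Pow(5, 2)) = Add(9, 25) = 34)
Mul(y, Function('r')(Pow(Add(-3, -11), Rational(1, 2)))) = Mul(34, Add(Pow(Add(-3, -11), Rational(1, 2)), Mul(-1, Pow(Pow(Add(-3, -11), Rational(1, 2)), -1)))) = Mul(34, Add(Pow(-14, Rational(1, 2)), Mul(-1, Pow(Pow(-14, Rational(1, 2)), -1)))) = Mul(34, Add(Mul(I, Pow(14, Rational(1, 2))), Mul(-1, Pow(Mul(I, Pow(14, Rational(1, 2))), -1)))) = Mul(34, Add(Mul(I, Pow(14, Rational(1, 2))), Mul(-1, Mul(Rational(-1, 14), I, Pow(14, Rational(1, 2)))))) = Mul(34, Add(Mul(I, Pow(14, Rational(1, 2))), Mul(Rational(1, 14), I, Pow(14, Rational(1, 2))))) = Mul(34, Mul(Rational(15, 14), I, Pow(14, Rational(1, 2)))) = Mul(Rational(255, 7), I, Pow(14, Rational(1, 2)))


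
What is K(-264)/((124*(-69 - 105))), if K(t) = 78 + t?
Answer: 1/116 ≈ 0.0086207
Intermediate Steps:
K(-264)/((124*(-69 - 105))) = (78 - 264)/((124*(-69 - 105))) = -186/(124*(-174)) = -186/(-21576) = -186*(-1/21576) = 1/116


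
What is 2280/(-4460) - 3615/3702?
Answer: -409391/275182 ≈ -1.4877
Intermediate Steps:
2280/(-4460) - 3615/3702 = 2280*(-1/4460) - 3615*1/3702 = -114/223 - 1205/1234 = -409391/275182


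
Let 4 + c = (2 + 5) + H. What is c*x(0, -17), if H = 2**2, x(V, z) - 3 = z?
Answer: -98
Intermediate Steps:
x(V, z) = 3 + z
H = 4
c = 7 (c = -4 + ((2 + 5) + 4) = -4 + (7 + 4) = -4 + 11 = 7)
c*x(0, -17) = 7*(3 - 17) = 7*(-14) = -98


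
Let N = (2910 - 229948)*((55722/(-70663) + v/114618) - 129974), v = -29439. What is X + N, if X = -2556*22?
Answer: 5690537763808924027/192839327 ≈ 2.9509e+10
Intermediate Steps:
X = -56232
N = 5690548607549959891/192839327 (N = (2910 - 229948)*((55722/(-70663) - 29439/114618) - 129974) = -227038*((55722*(-1/70663) - 29439*1/114618) - 129974) = -227038*((-55722/70663 - 9813/38206) - 129974) = -227038*(-2822330751/2699750578 - 129974) = -227038*(-350900203955723/2699750578) = 5690548607549959891/192839327 ≈ 2.9509e+10)
X + N = -56232 + 5690548607549959891/192839327 = 5690537763808924027/192839327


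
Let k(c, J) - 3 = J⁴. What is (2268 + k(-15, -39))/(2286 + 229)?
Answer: 2315712/2515 ≈ 920.76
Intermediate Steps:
k(c, J) = 3 + J⁴
(2268 + k(-15, -39))/(2286 + 229) = (2268 + (3 + (-39)⁴))/(2286 + 229) = (2268 + (3 + 2313441))/2515 = (2268 + 2313444)*(1/2515) = 2315712*(1/2515) = 2315712/2515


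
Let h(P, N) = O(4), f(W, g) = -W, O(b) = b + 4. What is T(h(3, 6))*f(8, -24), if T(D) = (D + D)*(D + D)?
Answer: -2048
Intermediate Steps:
O(b) = 4 + b
h(P, N) = 8 (h(P, N) = 4 + 4 = 8)
T(D) = 4*D² (T(D) = (2*D)*(2*D) = 4*D²)
T(h(3, 6))*f(8, -24) = (4*8²)*(-1*8) = (4*64)*(-8) = 256*(-8) = -2048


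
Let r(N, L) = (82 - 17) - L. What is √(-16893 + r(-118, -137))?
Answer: I*√16691 ≈ 129.19*I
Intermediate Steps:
r(N, L) = 65 - L
√(-16893 + r(-118, -137)) = √(-16893 + (65 - 1*(-137))) = √(-16893 + (65 + 137)) = √(-16893 + 202) = √(-16691) = I*√16691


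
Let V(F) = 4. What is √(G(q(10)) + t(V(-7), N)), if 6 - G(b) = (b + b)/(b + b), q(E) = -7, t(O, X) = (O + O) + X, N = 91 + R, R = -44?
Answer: 2*√15 ≈ 7.7460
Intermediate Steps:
N = 47 (N = 91 - 44 = 47)
t(O, X) = X + 2*O (t(O, X) = 2*O + X = X + 2*O)
G(b) = 5 (G(b) = 6 - (b + b)/(b + b) = 6 - 2*b/(2*b) = 6 - 2*b*1/(2*b) = 6 - 1*1 = 6 - 1 = 5)
√(G(q(10)) + t(V(-7), N)) = √(5 + (47 + 2*4)) = √(5 + (47 + 8)) = √(5 + 55) = √60 = 2*√15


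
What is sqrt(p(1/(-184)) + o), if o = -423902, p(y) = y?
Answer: 3*I*sqrt(398656286)/92 ≈ 651.08*I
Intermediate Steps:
sqrt(p(1/(-184)) + o) = sqrt(1/(-184) - 423902) = sqrt(-1/184 - 423902) = sqrt(-77997969/184) = 3*I*sqrt(398656286)/92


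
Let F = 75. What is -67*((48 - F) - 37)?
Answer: 4288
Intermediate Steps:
-67*((48 - F) - 37) = -67*((48 - 1*75) - 37) = -67*((48 - 75) - 37) = -67*(-27 - 37) = -67*(-64) = 4288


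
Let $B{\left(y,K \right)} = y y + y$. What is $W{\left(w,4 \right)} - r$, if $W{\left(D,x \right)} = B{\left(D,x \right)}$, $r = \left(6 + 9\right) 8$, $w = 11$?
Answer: $12$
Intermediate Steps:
$r = 120$ ($r = 15 \cdot 8 = 120$)
$B{\left(y,K \right)} = y + y^{2}$ ($B{\left(y,K \right)} = y^{2} + y = y + y^{2}$)
$W{\left(D,x \right)} = D \left(1 + D\right)$
$W{\left(w,4 \right)} - r = 11 \left(1 + 11\right) - 120 = 11 \cdot 12 - 120 = 132 - 120 = 12$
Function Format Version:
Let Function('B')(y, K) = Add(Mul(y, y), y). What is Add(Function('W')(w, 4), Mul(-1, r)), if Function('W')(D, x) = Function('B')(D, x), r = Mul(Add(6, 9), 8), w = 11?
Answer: 12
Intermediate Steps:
r = 120 (r = Mul(15, 8) = 120)
Function('B')(y, K) = Add(y, Pow(y, 2)) (Function('B')(y, K) = Add(Pow(y, 2), y) = Add(y, Pow(y, 2)))
Function('W')(D, x) = Mul(D, Add(1, D))
Add(Function('W')(w, 4), Mul(-1, r)) = Add(Mul(11, Add(1, 11)), Mul(-1, 120)) = Add(Mul(11, 12), -120) = Add(132, -120) = 12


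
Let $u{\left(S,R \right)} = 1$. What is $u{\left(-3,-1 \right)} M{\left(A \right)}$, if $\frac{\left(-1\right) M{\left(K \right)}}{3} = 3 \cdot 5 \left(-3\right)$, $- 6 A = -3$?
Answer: $135$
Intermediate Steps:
$A = \frac{1}{2}$ ($A = \left(- \frac{1}{6}\right) \left(-3\right) = \frac{1}{2} \approx 0.5$)
$M{\left(K \right)} = 135$ ($M{\left(K \right)} = - 3 \cdot 3 \cdot 5 \left(-3\right) = - 3 \cdot 15 \left(-3\right) = \left(-3\right) \left(-45\right) = 135$)
$u{\left(-3,-1 \right)} M{\left(A \right)} = 1 \cdot 135 = 135$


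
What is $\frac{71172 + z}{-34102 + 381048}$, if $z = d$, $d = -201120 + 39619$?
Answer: $- \frac{90329}{346946} \approx -0.26035$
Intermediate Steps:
$d = -161501$
$z = -161501$
$\frac{71172 + z}{-34102 + 381048} = \frac{71172 - 161501}{-34102 + 381048} = - \frac{90329}{346946}$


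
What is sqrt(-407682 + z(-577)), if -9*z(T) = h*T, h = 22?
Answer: 2*I*sqrt(914111)/3 ≈ 637.39*I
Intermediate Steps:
z(T) = -22*T/9
sqrt(-407682 + z(-577)) = sqrt(-407682 - 22/9*(-577)) = sqrt(-407682 + 12694/9) = sqrt(-3656444/9) = 2*I*sqrt(914111)/3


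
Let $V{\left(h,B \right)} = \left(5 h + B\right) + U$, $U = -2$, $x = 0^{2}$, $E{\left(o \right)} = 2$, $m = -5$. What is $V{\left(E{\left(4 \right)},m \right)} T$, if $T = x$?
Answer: $0$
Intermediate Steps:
$x = 0$
$T = 0$
$V{\left(h,B \right)} = -2 + B + 5 h$ ($V{\left(h,B \right)} = \left(5 h + B\right) - 2 = \left(B + 5 h\right) - 2 = -2 + B + 5 h$)
$V{\left(E{\left(4 \right)},m \right)} T = \left(-2 - 5 + 5 \cdot 2\right) 0 = \left(-2 - 5 + 10\right) 0 = 3 \cdot 0 = 0$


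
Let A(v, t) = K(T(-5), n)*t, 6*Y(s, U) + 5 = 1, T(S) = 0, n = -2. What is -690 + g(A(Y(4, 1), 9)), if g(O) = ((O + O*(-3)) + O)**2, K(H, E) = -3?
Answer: 39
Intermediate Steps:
Y(s, U) = -2/3 (Y(s, U) = -5/6 + (1/6)*1 = -5/6 + 1/6 = -2/3)
A(v, t) = -3*t
g(O) = O**2 (g(O) = ((O - 3*O) + O)**2 = (-2*O + O)**2 = (-O)**2 = O**2)
-690 + g(A(Y(4, 1), 9)) = -690 + (-3*9)**2 = -690 + (-27)**2 = -690 + 729 = 39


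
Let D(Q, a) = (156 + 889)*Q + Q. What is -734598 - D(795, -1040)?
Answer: -1566168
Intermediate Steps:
D(Q, a) = 1046*Q (D(Q, a) = 1045*Q + Q = 1046*Q)
-734598 - D(795, -1040) = -734598 - 1046*795 = -734598 - 1*831570 = -734598 - 831570 = -1566168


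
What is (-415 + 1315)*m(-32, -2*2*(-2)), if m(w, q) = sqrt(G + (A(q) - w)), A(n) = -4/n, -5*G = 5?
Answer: 450*sqrt(122) ≈ 4970.4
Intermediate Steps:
G = -1 (G = -1/5*5 = -1)
m(w, q) = sqrt(-1 - w - 4/q) (m(w, q) = sqrt(-1 + (-4/q - w)) = sqrt(-1 + (-w - 4/q)) = sqrt(-1 - w - 4/q))
(-415 + 1315)*m(-32, -2*2*(-2)) = (-415 + 1315)*sqrt(-1 - 1*(-32) - 4/(-2*2*(-2))) = 900*sqrt(-1 + 32 - 4/((-4*(-2)))) = 900*sqrt(-1 + 32 - 4/8) = 900*sqrt(-1 + 32 - 4*1/8) = 900*sqrt(-1 + 32 - 1/2) = 900*sqrt(61/2) = 900*(sqrt(122)/2) = 450*sqrt(122)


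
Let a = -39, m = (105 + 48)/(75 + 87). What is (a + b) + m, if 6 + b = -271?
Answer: -5671/18 ≈ -315.06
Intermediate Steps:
b = -277 (b = -6 - 271 = -277)
m = 17/18 (m = 153/162 = 153*(1/162) = 17/18 ≈ 0.94444)
(a + b) + m = (-39 - 277) + 17/18 = -316 + 17/18 = -5671/18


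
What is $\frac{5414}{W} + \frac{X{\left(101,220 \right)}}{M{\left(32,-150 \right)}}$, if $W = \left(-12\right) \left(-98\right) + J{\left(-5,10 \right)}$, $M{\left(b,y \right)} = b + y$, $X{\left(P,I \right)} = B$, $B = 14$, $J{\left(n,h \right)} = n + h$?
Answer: $\frac{311159}{69679} \approx 4.4656$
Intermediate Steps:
$J{\left(n,h \right)} = h + n$
$X{\left(P,I \right)} = 14$
$W = 1181$ ($W = \left(-12\right) \left(-98\right) + \left(10 - 5\right) = 1176 + 5 = 1181$)
$\frac{5414}{W} + \frac{X{\left(101,220 \right)}}{M{\left(32,-150 \right)}} = \frac{5414}{1181} + \frac{14}{32 - 150} = 5414 \cdot \frac{1}{1181} + \frac{14}{-118} = \frac{5414}{1181} + 14 \left(- \frac{1}{118}\right) = \frac{5414}{1181} - \frac{7}{59} = \frac{311159}{69679}$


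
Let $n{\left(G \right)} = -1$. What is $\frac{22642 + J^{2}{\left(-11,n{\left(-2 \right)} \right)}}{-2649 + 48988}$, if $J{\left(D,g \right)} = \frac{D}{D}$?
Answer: $\frac{22643}{46339} \approx 0.48864$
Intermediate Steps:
$J{\left(D,g \right)} = 1$
$\frac{22642 + J^{2}{\left(-11,n{\left(-2 \right)} \right)}}{-2649 + 48988} = \frac{22642 + 1^{2}}{-2649 + 48988} = \frac{22642 + 1}{46339} = 22643 \cdot \frac{1}{46339} = \frac{22643}{46339}$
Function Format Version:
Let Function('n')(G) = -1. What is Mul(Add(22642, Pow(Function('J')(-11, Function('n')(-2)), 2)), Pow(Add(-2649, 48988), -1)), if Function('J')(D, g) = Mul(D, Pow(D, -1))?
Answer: Rational(22643, 46339) ≈ 0.48864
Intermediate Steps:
Function('J')(D, g) = 1
Mul(Add(22642, Pow(Function('J')(-11, Function('n')(-2)), 2)), Pow(Add(-2649, 48988), -1)) = Mul(Add(22642, Pow(1, 2)), Pow(Add(-2649, 48988), -1)) = Mul(Add(22642, 1), Pow(46339, -1)) = Mul(22643, Rational(1, 46339)) = Rational(22643, 46339)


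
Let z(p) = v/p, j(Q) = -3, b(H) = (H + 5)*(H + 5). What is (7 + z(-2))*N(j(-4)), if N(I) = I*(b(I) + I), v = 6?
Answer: -12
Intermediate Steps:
b(H) = (5 + H)² (b(H) = (5 + H)*(5 + H) = (5 + H)²)
z(p) = 6/p
N(I) = I*(I + (5 + I)²) (N(I) = I*((5 + I)² + I) = I*(I + (5 + I)²))
(7 + z(-2))*N(j(-4)) = (7 + 6/(-2))*(-3*(-3 + (5 - 3)²)) = (7 + 6*(-½))*(-3*(-3 + 2²)) = (7 - 3)*(-3*(-3 + 4)) = 4*(-3*1) = 4*(-3) = -12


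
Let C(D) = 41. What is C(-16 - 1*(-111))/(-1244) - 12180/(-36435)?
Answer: 130077/431668 ≈ 0.30134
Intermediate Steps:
C(-16 - 1*(-111))/(-1244) - 12180/(-36435) = 41/(-1244) - 12180/(-36435) = 41*(-1/1244) - 12180*(-1/36435) = -41/1244 + 116/347 = 130077/431668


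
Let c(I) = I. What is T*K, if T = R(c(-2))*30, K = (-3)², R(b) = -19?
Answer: -5130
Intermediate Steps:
K = 9
T = -570 (T = -19*30 = -570)
T*K = -570*9 = -5130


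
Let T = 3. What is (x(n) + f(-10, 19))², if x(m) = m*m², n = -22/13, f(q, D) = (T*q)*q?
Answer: 420489996304/4826809 ≈ 87116.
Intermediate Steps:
f(q, D) = 3*q² (f(q, D) = (3*q)*q = 3*q²)
n = -22/13 (n = -22*1/13 = -22/13 ≈ -1.6923)
x(m) = m³
(x(n) + f(-10, 19))² = ((-22/13)³ + 3*(-10)²)² = (-10648/2197 + 3*100)² = (-10648/2197 + 300)² = (648452/2197)² = 420489996304/4826809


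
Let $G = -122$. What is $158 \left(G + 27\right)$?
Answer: $-15010$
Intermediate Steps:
$158 \left(G + 27\right) = 158 \left(-122 + 27\right) = 158 \left(-95\right) = -15010$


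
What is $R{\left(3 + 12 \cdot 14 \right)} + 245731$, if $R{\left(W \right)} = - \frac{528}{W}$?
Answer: $\frac{14006491}{57} \approx 2.4573 \cdot 10^{5}$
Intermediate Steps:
$R{\left(3 + 12 \cdot 14 \right)} + 245731 = - \frac{528}{3 + 12 \cdot 14} + 245731 = - \frac{528}{3 + 168} + 245731 = - \frac{528}{171} + 245731 = \left(-528\right) \frac{1}{171} + 245731 = - \frac{176}{57} + 245731 = \frac{14006491}{57}$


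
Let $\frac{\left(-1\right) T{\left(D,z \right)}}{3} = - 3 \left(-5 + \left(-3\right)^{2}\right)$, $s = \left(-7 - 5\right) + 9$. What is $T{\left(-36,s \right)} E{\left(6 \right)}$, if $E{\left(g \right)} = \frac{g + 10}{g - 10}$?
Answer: $-144$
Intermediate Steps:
$s = -3$ ($s = -12 + 9 = -3$)
$T{\left(D,z \right)} = 36$ ($T{\left(D,z \right)} = - 3 \left(- 3 \left(-5 + \left(-3\right)^{2}\right)\right) = - 3 \left(- 3 \left(-5 + 9\right)\right) = - 3 \left(\left(-3\right) 4\right) = \left(-3\right) \left(-12\right) = 36$)
$E{\left(g \right)} = \frac{10 + g}{-10 + g}$
$T{\left(-36,s \right)} E{\left(6 \right)} = 36 \frac{10 + 6}{-10 + 6} = 36 \frac{1}{-4} \cdot 16 = 36 \left(\left(- \frac{1}{4}\right) 16\right) = 36 \left(-4\right) = -144$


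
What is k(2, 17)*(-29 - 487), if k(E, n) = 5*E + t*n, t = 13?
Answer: -119196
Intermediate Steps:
k(E, n) = 5*E + 13*n
k(2, 17)*(-29 - 487) = (5*2 + 13*17)*(-29 - 487) = (10 + 221)*(-516) = 231*(-516) = -119196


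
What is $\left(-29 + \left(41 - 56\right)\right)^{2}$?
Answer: $1936$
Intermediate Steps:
$\left(-29 + \left(41 - 56\right)\right)^{2} = \left(-29 - 15\right)^{2} = \left(-44\right)^{2} = 1936$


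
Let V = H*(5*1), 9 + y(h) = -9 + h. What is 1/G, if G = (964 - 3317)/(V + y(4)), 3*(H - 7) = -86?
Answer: 367/7059 ≈ 0.051990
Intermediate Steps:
H = -65/3 (H = 7 + (1/3)*(-86) = 7 - 86/3 = -65/3 ≈ -21.667)
y(h) = -18 + h (y(h) = -9 + (-9 + h) = -18 + h)
V = -325/3 ≈ -108.33
G = 7059/367 (G = (964 - 3317)/(-325/3 + (-18 + 4)) = -2353/(-325/3 - 14) = -2353/(-367/3) = -2353*(-3/367) = 7059/367 ≈ 19.234)
1/G = 1/(7059/367) = 367/7059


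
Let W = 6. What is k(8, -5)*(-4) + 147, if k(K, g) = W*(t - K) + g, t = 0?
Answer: 359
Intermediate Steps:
k(K, g) = g - 6*K (k(K, g) = 6*(0 - K) + g = 6*(-K) + g = -6*K + g = g - 6*K)
k(8, -5)*(-4) + 147 = (-5 - 6*8)*(-4) + 147 = (-5 - 48)*(-4) + 147 = -53*(-4) + 147 = 212 + 147 = 359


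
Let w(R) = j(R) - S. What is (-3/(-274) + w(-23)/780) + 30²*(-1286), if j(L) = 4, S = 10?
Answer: -10306646971/8905 ≈ -1.1574e+6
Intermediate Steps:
w(R) = -6 (w(R) = 4 - 1*10 = 4 - 10 = -6)
(-3/(-274) + w(-23)/780) + 30²*(-1286) = (-3/(-274) - 6/780) + 30²*(-1286) = (-3*(-1/274) - 6*1/780) + 900*(-1286) = (3/274 - 1/130) - 1157400 = 29/8905 - 1157400 = -10306646971/8905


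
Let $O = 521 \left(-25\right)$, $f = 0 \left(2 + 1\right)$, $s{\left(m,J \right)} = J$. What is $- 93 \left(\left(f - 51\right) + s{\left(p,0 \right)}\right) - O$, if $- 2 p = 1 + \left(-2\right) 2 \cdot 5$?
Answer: $17768$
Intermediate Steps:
$p = \frac{19}{2}$ ($p = - \frac{1 + \left(-2\right) 2 \cdot 5}{2} = - \frac{1 - 20}{2} = \left(- \frac{1}{2}\right) \left(-19\right) = \frac{19}{2} \approx 9.5$)
$f = 0$ ($f = 0 \cdot 3 = 0$)
$O = -13025$
$- 93 \left(\left(f - 51\right) + s{\left(p,0 \right)}\right) - O = - 93 \left(\left(0 - 51\right) + 0\right) - -13025 = - 93 \left(-51 + 0\right) + 13025 = \left(-93\right) \left(-51\right) + 13025 = 4743 + 13025 = 17768$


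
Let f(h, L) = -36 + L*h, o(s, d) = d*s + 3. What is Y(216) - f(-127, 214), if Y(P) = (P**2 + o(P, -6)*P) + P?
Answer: -205202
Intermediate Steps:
o(s, d) = 3 + d*s
Y(P) = P + P**2 + P*(3 - 6*P) (Y(P) = (P**2 + (3 - 6*P)*P) + P = (P**2 + P*(3 - 6*P)) + P = P + P**2 + P*(3 - 6*P))
Y(216) - f(-127, 214) = 216*(4 - 5*216) - (-36 + 214*(-127)) = 216*(4 - 1080) - (-36 - 27178) = 216*(-1076) - 1*(-27214) = -232416 + 27214 = -205202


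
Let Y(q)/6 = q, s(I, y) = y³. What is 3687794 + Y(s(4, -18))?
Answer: 3652802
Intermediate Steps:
Y(q) = 6*q
3687794 + Y(s(4, -18)) = 3687794 + 6*(-18)³ = 3687794 + 6*(-5832) = 3687794 - 34992 = 3652802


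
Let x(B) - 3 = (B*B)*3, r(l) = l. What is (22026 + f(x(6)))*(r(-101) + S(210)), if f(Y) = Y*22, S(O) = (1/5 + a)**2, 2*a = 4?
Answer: -58821072/25 ≈ -2.3528e+6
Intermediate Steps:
a = 2 (a = (1/2)*4 = 2)
S(O) = 121/25 (S(O) = (1/5 + 2)**2 = (11/5)**2 = 121/25)
x(B) = 3 + 3*B**2 (x(B) = 3 + (B*B)*3 = 3 + B**2*3 = 3 + 3*B**2)
f(Y) = 22*Y
(22026 + f(x(6)))*(r(-101) + S(210)) = (22026 + 22*(3 + 3*6**2))*(-101 + 121/25) = (22026 + 22*(3 + 3*36))*(-2404/25) = (22026 + 22*(3 + 108))*(-2404/25) = (22026 + 22*111)*(-2404/25) = (22026 + 2442)*(-2404/25) = 24468*(-2404/25) = -58821072/25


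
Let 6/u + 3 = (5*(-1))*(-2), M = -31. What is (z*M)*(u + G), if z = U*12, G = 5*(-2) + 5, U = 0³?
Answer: 0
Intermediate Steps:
U = 0
G = -5 (G = -10 + 5 = -5)
z = 0 (z = 0*12 = 0)
u = 6/7 (u = 6/(-3 + (5*(-1))*(-2)) = 6/(-3 - 5*(-2)) = 6/(-3 + 10) = 6/7 ≈ 0.85714)
(z*M)*(u + G) = (0*(-31))*(6/7 - 5) = 0*(-29/7) = 0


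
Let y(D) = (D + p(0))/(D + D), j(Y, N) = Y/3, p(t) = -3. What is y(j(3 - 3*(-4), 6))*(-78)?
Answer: -78/5 ≈ -15.600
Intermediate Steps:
j(Y, N) = Y/3 (j(Y, N) = Y*(1/3) = Y/3)
y(D) = (-3 + D)/(2*D) (y(D) = (D - 3)/(D + D) = (-3 + D)/((2*D)) = (-3 + D)*(1/(2*D)) = (-3 + D)/(2*D))
y(j(3 - 3*(-4), 6))*(-78) = ((-3 + (3 - 3*(-4))/3)/(2*(((3 - 3*(-4))/3))))*(-78) = ((-3 + (3 + 12)/3)/(2*(((3 + 12)/3))))*(-78) = ((-3 + (1/3)*15)/(2*(((1/3)*15))))*(-78) = ((1/2)*(-3 + 5)/5)*(-78) = ((1/2)*(1/5)*2)*(-78) = (1/5)*(-78) = -78/5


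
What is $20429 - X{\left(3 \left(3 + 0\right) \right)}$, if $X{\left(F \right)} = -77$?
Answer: $20506$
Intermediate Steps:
$20429 - X{\left(3 \left(3 + 0\right) \right)} = 20429 - -77 = 20429 + 77 = 20506$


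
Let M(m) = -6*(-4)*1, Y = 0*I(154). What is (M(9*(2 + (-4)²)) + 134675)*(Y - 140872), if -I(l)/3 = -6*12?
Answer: -18975317528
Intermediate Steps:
I(l) = 216 (I(l) = -(-18)*12 = -3*(-72) = 216)
Y = 0 (Y = 0*216 = 0)
M(m) = 24 (M(m) = 24*1 = 24)
(M(9*(2 + (-4)²)) + 134675)*(Y - 140872) = (24 + 134675)*(0 - 140872) = 134699*(-140872) = -18975317528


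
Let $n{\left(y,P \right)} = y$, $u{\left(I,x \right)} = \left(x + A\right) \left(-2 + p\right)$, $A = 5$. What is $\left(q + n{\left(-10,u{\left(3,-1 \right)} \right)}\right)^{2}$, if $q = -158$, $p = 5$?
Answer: $28224$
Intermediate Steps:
$u{\left(I,x \right)} = 15 + 3 x$ ($u{\left(I,x \right)} = \left(x + 5\right) \left(-2 + 5\right) = \left(5 + x\right) 3 = 15 + 3 x$)
$\left(q + n{\left(-10,u{\left(3,-1 \right)} \right)}\right)^{2} = \left(-158 - 10\right)^{2} = \left(-168\right)^{2} = 28224$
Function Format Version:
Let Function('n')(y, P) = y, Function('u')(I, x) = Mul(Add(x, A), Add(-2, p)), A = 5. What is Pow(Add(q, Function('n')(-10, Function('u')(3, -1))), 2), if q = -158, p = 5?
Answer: 28224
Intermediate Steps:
Function('u')(I, x) = Add(15, Mul(3, x)) (Function('u')(I, x) = Mul(Add(x, 5), Add(-2, 5)) = Mul(Add(5, x), 3) = Add(15, Mul(3, x)))
Pow(Add(q, Function('n')(-10, Function('u')(3, -1))), 2) = Pow(Add(-158, -10), 2) = Pow(-168, 2) = 28224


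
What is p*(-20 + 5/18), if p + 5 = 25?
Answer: -3550/9 ≈ -394.44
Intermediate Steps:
p = 20 (p = -5 + 25 = 20)
p*(-20 + 5/18) = 20*(-20 + 5/18) = 20*(-355/18) = -3550/9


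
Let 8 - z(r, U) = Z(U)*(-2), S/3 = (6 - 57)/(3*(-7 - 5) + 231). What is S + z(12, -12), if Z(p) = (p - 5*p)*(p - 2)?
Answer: -86891/65 ≈ -1336.8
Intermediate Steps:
Z(p) = -4*p*(-2 + p) (Z(p) = (-4*p)*(-2 + p) = -4*p*(-2 + p))
S = -51/65 (S = 3*((6 - 57)/(3*(-7 - 5) + 231)) = 3*(-51/(3*(-12) + 231)) = 3*(-51/(-36 + 231)) = 3*(-51/195) = 3*(-51*1/195) = 3*(-17/65) = -51/65 ≈ -0.78462)
z(r, U) = 8 + 8*U*(2 - U) (z(r, U) = 8 - 4*U*(2 - U)*(-2) = 8 - (-8)*U*(2 - U) = 8 + 8*U*(2 - U))
S + z(12, -12) = -51/65 + (8 - 8*(-12)*(-2 - 12)) = -51/65 + (8 - 8*(-12)*(-14)) = -51/65 + (8 - 1344) = -51/65 - 1336 = -86891/65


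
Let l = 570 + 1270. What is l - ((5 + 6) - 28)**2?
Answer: 1551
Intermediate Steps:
l = 1840
l - ((5 + 6) - 28)**2 = 1840 - ((5 + 6) - 28)**2 = 1840 - (11 - 28)**2 = 1840 - 1*(-17)**2 = 1840 - 1*289 = 1840 - 289 = 1551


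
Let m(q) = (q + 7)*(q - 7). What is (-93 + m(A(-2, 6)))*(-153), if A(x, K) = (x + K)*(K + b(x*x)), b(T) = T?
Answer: -223074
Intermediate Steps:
A(x, K) = (K + x)*(K + x²) (A(x, K) = (x + K)*(K + x*x) = (K + x)*(K + x²))
m(q) = (-7 + q)*(7 + q) (m(q) = (7 + q)*(-7 + q) = (-7 + q)*(7 + q))
(-93 + m(A(-2, 6)))*(-153) = (-93 + (-49 + (6² + (-2)³ + 6*(-2) + 6*(-2)²)²))*(-153) = (-93 + (-49 + (36 - 8 - 12 + 6*4)²))*(-153) = (-93 + (-49 + (36 - 8 - 12 + 24)²))*(-153) = (-93 + (-49 + 40²))*(-153) = (-93 + (-49 + 1600))*(-153) = (-93 + 1551)*(-153) = 1458*(-153) = -223074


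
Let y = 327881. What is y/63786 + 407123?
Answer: 25969075559/63786 ≈ 4.0713e+5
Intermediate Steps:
y/63786 + 407123 = 327881/63786 + 407123 = 25969075559/63786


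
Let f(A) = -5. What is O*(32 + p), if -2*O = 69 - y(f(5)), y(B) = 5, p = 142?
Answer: -5568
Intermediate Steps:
O = -32 (O = -(69 - 1*5)/2 = -(69 - 5)/2 = -1/2*64 = -32)
O*(32 + p) = -32*(32 + 142) = -32*174 = -5568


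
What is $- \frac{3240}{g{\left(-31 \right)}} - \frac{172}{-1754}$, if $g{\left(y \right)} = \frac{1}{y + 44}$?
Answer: $- \frac{36939154}{877} \approx -42120.0$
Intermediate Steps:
$g{\left(y \right)} = \frac{1}{44 + y}$
$- \frac{3240}{g{\left(-31 \right)}} - \frac{172}{-1754} = - \frac{3240}{\frac{1}{44 - 31}} - \frac{172}{-1754} = - \frac{3240}{\frac{1}{13}} - - \frac{86}{877} = - 3240 \frac{1}{\frac{1}{13}} + \frac{86}{877} = \left(-3240\right) 13 + \frac{86}{877} = -42120 + \frac{86}{877} = - \frac{36939154}{877}$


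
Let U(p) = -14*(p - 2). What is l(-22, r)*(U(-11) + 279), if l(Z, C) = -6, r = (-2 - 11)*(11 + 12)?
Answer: -2766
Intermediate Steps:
U(p) = 28 - 14*p (U(p) = -14*(-2 + p) = 28 - 14*p)
r = -299 (r = -13*23 = -299)
l(-22, r)*(U(-11) + 279) = -6*((28 - 14*(-11)) + 279) = -6*((28 + 154) + 279) = -6*(182 + 279) = -6*461 = -2766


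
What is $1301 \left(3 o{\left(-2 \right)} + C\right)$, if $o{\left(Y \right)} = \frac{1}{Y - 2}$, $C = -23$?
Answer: $- \frac{123595}{4} \approx -30899.0$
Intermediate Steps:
$o{\left(Y \right)} = \frac{1}{-2 + Y}$
$1301 \left(3 o{\left(-2 \right)} + C\right) = 1301 \left(\frac{3}{-2 - 2} - 23\right) = 1301 \left(\frac{3}{-4} - 23\right) = 1301 \left(3 \left(- \frac{1}{4}\right) - 23\right) = 1301 \left(- \frac{3}{4} - 23\right) = 1301 \left(- \frac{95}{4}\right) = - \frac{123595}{4}$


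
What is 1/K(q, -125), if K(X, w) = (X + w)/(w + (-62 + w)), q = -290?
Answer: 312/415 ≈ 0.75181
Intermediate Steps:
K(X, w) = (X + w)/(-62 + 2*w)
1/K(q, -125) = 1/((-290 - 125)/(2*(-31 - 125))) = 1/((½)*(-415)/(-156)) = 1/((½)*(-1/156)*(-415)) = 1/(415/312) = 312/415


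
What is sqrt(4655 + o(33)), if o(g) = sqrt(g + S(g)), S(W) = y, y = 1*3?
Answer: sqrt(4661) ≈ 68.271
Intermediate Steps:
y = 3
S(W) = 3
o(g) = sqrt(3 + g) (o(g) = sqrt(g + 3) = sqrt(3 + g))
sqrt(4655 + o(33)) = sqrt(4655 + sqrt(3 + 33)) = sqrt(4655 + sqrt(36)) = sqrt(4655 + 6) = sqrt(4661)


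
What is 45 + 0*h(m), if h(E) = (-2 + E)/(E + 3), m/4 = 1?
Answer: 45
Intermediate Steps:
m = 4 (m = 4*1 = 4)
h(E) = (-2 + E)/(3 + E)
45 + 0*h(m) = 45 + 0*((-2 + 4)/(3 + 4)) = 45 + 0*(2/7) = 45 + 0 = 45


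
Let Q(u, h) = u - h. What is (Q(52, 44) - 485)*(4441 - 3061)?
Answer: -658260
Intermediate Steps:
(Q(52, 44) - 485)*(4441 - 3061) = ((52 - 1*44) - 485)*(4441 - 3061) = ((52 - 44) - 485)*1380 = (8 - 485)*1380 = -477*1380 = -658260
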